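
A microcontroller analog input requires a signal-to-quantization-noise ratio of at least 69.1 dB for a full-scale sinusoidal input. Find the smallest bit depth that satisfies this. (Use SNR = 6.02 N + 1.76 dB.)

12 bits

N ≥ (69.1 − 1.76)/6.02 = 11.186 → N_min = 12.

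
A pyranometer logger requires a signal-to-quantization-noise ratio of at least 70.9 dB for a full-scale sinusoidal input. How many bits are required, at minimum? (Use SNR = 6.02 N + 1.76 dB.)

Required N = ⌈(70.9 − 1.76)/6.02⌉ = ⌈11.485⌉ = 12.

12 bits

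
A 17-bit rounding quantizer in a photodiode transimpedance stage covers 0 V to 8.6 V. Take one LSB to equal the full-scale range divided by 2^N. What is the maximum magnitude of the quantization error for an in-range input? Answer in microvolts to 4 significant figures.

V_FS = 8.6 V.
LSB = 8.6 V / 2^17 = 65.6128 µV.
A rounding quantizer has |error| ≤ LSB/2 = 32.81 µV.

32.81 µV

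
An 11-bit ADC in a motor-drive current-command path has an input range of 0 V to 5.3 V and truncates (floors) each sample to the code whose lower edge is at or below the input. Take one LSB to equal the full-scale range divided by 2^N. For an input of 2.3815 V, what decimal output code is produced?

Full-scale range = 5.3 V. LSB = 5.3 V / 2^11 ≈ 2.588 mV.
(V_in − V_min) × 2^11/range = (2.3815 − (0)) × 2048/5.3 = 920.248.
Floor → code = 920.

920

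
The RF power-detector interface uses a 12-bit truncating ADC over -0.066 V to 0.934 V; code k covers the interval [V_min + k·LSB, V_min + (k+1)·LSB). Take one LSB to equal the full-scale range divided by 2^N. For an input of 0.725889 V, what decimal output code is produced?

3243

The full-scale span is 0.934 − (-0.066) = 1 V. LSB = 1 V / 2^12 ≈ 244.1 µV.
(V_in − V_min) × 2^12/range = (0.725889 − (-0.066)) × 4096/1 = 3243.577.
Floor → code = 3243.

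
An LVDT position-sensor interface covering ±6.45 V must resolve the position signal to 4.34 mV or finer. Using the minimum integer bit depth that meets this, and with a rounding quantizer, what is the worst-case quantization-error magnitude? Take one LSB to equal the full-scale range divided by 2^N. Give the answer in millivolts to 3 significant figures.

Full-scale range = 6.45 V − (-6.45 V) = 12.9 V.
Levels needed ≥ 12.9/4.34 mV = 2972. 2^12 = 4096 suffices, so N_min = 12.
Step size = 12.9/4096 V = 3.1494 mV.
|e|_max = LSB/2 = 1.57 mV.

1.57 mV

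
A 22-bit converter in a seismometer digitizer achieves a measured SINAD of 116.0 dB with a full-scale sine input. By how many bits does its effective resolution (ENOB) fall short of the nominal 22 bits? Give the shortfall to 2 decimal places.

N_eff = (116.0 − 1.76)/6.02 = 18.9767 bits.
Lost resolution: 22 − 18.9767 = 3.0233 bits.

3.02 bits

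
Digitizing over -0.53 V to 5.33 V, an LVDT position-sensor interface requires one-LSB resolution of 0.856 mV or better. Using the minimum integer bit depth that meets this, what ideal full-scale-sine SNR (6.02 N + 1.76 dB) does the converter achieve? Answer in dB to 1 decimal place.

The full-scale span is 5.33 − (-0.53) = 5.86 V.
5.86 V / 0.856 mV = 6846. Since 2^12 = 4096 and 2^13 = 8192, N = 13.
6.02(13) + 1.76 = 80.02 dB.

80.0 dB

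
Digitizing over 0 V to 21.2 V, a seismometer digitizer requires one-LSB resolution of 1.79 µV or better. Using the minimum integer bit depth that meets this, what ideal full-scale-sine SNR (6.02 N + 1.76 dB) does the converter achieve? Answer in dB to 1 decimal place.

Range is 21.2 V.
Required number of levels: 21.2/1.79 µV = 1.1844e7; smallest N with 2^N ≥ that is 24.
Ideal SNR at N = 24: 6.02·24 + 1.76 = 146.2 dB.

146.2 dB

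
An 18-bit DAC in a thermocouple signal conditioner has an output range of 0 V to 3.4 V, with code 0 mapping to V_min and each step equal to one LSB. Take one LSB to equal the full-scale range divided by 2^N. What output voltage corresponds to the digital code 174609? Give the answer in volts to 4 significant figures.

Range is 3.4 V. LSB = 3.4 V / 2^18.
V_out = V_min + code × LSB = 0 V + 174609 × 3.4 V / 262144
      = 0 V + 2.26467 V = 2.26467 V.

2.265 V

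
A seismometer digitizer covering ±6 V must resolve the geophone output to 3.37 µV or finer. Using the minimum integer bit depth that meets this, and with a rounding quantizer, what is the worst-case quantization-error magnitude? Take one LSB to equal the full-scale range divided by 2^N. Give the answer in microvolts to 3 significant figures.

1.43 µV

Span: 6 V − (-6 V) = 12 V.
Need 2^N ≥ 12 V / 3.37 µV = 3.561e6 → N_min = 22.
LSB = 12 V / 2^22 = 2.8610 µV.
|e|_max = LSB/2 = 1.43 µV.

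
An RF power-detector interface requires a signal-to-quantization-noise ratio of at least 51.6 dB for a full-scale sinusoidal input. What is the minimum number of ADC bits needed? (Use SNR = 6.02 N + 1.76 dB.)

9 bits

6.02 N + 1.76 ≥ 51.6 gives N ≥ 8.279, so the minimum integer is 9.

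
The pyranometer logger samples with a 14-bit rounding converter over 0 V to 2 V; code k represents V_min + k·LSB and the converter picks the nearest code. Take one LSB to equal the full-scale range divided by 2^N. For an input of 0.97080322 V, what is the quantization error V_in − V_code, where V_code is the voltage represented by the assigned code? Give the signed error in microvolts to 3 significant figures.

−22.0 µV

Range is 2 V. LSB = 2 V / 2^14 ≈ 122.1 µV.
(V_in − V_min)/LSB = (0.97080322 − (0)) × 16384/2 = 7952.8200 → nearest code k = 7953.
V_code = V_min + k × range/2^14 = 0 + 7953 × 2/16384 = 0.97082519531 V.
e = 0.97080322 − (0.97082519531) = −22.0 µV.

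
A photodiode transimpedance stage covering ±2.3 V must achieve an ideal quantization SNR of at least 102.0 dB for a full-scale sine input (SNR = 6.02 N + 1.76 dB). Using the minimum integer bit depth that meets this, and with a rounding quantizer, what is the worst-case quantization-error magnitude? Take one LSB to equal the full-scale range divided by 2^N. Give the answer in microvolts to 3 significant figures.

The full-scale span is 2.3 − (-2.3) = 4.6 V.
6.02 N + 1.76 ≥ 102.0 gives N ≥ 16.651, so the minimum integer is 17.
Step size = 4.6/131072 V = 35.095 µV.
Max error for round-to-nearest is LSB/2 = 17.5 µV.

17.5 µV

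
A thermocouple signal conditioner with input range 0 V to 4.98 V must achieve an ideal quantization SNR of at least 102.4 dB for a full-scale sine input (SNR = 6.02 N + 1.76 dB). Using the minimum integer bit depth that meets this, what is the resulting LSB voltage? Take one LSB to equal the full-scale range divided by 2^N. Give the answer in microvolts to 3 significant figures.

38.0 µV

Span = 4.98 V.
Solving 6.02 N ≥ 102.4 − 1.76: N ≥ 16.718. Round up → N = 17.
One LSB is 4.98 V / 131072 = 38.0 µV.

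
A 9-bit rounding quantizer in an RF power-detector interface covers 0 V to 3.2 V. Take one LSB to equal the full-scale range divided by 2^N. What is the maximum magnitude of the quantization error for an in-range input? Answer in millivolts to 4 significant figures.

3.125 mV

Span = 3.2 V.
LSB = 3.2 V / 2^9 = 6.25000 mV.
Worst-case error for round-to-nearest is half an LSB: 3.125 mV.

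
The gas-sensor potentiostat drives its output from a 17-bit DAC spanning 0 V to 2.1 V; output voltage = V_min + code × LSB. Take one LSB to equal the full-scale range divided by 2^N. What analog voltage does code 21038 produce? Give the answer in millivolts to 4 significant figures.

Span = 2.1 V. LSB = 2.1 V / 2^17.
Output = V_min + (21038/131072) × range = 0 + 0.160507 × 2.1 V
      = 0 + 0.337065 = 0.337065 V.

337.1 mV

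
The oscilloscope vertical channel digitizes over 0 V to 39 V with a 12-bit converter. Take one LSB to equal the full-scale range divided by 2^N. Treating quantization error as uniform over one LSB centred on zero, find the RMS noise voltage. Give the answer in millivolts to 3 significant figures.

2.75 mV

Range is 39 V.
LSB = 39 V ÷ 2^12 = 39/4096 V = 9.5215 mV.
V_rms = LSB/√12 = 9.5215 mV / √12 = 2.75 mV.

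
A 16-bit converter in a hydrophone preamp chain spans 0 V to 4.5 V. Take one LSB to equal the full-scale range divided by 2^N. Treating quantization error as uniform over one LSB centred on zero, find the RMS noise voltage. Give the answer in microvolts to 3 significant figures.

Range is 4.5 V.
LSB = 4.5 V / 2^16 = 68.665 µV.
V_rms = LSB/√12 = 68.665 µV / √12 = 19.8 µV.

19.8 µV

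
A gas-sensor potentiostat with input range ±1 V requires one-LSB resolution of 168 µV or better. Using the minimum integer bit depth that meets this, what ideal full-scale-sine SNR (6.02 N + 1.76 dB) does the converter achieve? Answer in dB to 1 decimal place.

86.0 dB

Span: 1 V − (-1 V) = 2 V.
2 V / 168 µV = 11900. Since 2^13 = 8192 and 2^14 = 16384, N = 14.
Ideal SNR at N = 14: 6.02·14 + 1.76 = 86.0 dB.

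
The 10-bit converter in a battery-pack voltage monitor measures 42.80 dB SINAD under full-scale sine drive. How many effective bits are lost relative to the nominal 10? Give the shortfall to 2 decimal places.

3.18 bits

ENOB = (SINAD − 1.76)/6.02 = (42.80 − 1.76)/6.02 = 6.8173 bits.
10 − 6.8173 = 3.18 bits below nominal.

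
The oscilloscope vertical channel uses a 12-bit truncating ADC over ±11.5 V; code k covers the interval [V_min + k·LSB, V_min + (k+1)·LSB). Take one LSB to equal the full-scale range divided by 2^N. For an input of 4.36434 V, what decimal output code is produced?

2825

The full-scale span is 11.5 − (-11.5) = 23 V. LSB = 23 V / 2^12 ≈ 5.615 mV.
code = ⌊(V_in − V_min)/LSB⌋ = ⌊(V_in − V_min) × 2^12 / range⌋
     = ⌊(4.36434 − (-11.5)) × 4096 / 23⌋ = ⌊15.86434 × 4096/23⌋
     = ⌊2825.232⌋ = 2825.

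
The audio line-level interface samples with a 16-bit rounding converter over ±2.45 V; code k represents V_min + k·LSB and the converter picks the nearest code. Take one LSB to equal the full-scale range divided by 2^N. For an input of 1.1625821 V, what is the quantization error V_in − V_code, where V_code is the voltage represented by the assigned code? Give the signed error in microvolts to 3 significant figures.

+13.4 µV

The full-scale span is 2.45 − (-2.45) = 4.9 V. LSB = 4.9 V / 2^16 ≈ 74.77 µV.
(V_in − V_min)/LSB = (1.1625821 − (-2.45)) × 65536/4.9 = 48317.1797 → nearest code k = 48317.
V_code = -2.45 + (48317/65536) × 4.9 = 1.1625686646 V.
e = 1.1625821 − (1.1625686646) = +13.4 µV.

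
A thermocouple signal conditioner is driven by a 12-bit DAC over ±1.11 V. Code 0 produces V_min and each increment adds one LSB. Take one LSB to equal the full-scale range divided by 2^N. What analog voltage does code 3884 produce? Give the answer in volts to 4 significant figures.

Range = 1.11 − (-1.11) = 2.22 V. LSB = 2.22 V / 2^12.
V_out = V_min + code × LSB = -1.11 V + 3884 × 2.22 V / 4096
      = -1.11 + 2.10510 = 0.995098 V.

0.9951 V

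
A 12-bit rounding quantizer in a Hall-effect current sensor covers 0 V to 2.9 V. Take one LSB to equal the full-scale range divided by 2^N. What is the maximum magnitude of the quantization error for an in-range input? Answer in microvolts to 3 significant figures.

Range is 2.9 V.
Step size = 2.9/4096 V = 0.70801 mV.
|e|_max = LSB/2 = 354 µV.

354 µV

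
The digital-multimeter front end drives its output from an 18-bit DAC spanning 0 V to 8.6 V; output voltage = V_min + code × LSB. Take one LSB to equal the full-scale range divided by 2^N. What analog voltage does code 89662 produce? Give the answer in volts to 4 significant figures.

V_FS = 8.6 V. LSB = 8.6 V / 2^18.
Output = V_min + (89662/262144) × range = 0 + 0.342033 × 8.6 V
      = 0 V + 2.94149 V = 2.94149 V.

2.941 V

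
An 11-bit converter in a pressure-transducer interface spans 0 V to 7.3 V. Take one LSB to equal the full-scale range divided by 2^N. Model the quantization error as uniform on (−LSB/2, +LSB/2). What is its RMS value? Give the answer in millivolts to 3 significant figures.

Full-scale range = 7.3 V.
One LSB is 7.3 V / 2048 = 3.5645 mV.
σ_q = LSB/√12 = 3.5645 mV/3.4641 = 1.03 mV.

1.03 mV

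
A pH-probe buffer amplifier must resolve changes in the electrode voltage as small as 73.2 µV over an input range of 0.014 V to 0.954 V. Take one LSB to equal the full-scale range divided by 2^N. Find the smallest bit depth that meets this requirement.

The full-scale span is 0.954 − (0.014) = 0.94 V.
Levels needed ≥ 0.94/73.2 µV = 12840. 2^14 = 16384 suffices, so N_min = 14.

14 bits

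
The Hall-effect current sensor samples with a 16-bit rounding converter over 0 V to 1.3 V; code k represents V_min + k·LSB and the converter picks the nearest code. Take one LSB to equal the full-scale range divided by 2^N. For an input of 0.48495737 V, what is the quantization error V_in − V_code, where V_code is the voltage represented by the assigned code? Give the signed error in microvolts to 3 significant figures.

Full-scale range = 1.3 V. LSB = 1.3 V / 2^16 ≈ 19.84 µV.
(V_in − V_min)/LSB = (0.48495737 − (0)) × 65536/1.3 = 24447.8202 → nearest code k = 24448.
V_code = V_min + k × range/2^16 = 0 + 24448 × 1.3/65536 = 0.48496093750 V.
Error = V_in − V_code = 0.48495737 − (0.48496093750) = −3.57 µV.

−3.57 µV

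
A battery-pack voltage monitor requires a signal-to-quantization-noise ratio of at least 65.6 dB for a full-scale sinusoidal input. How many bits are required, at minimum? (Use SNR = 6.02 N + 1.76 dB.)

11 bits

Solving 6.02 N ≥ 65.6 − 1.76: N ≥ 10.605. Round up → N = 11.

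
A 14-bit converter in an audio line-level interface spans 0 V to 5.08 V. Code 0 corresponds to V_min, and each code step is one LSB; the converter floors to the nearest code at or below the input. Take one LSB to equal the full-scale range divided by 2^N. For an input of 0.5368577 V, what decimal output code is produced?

Full-scale range = 5.08 V. LSB = 5.08 V / 2^14 ≈ 310.1 µV.
V_in − V_min = 0.5368577 − (0) = 0.5368577 V.
Divide by LSB: 0.5368577 × 16384/5.08 = 1731.4718.
Truncating gives code 1731.

1731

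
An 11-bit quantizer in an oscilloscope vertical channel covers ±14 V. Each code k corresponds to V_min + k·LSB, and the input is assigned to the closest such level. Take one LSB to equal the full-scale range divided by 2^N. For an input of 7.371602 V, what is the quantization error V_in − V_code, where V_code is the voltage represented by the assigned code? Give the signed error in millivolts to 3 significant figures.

+2.46 mV

Range = 14 − (-14) = 28 V. LSB = 28 V / 2^11 ≈ 13.67 mV.
(7.371602 − (-14)) / LSB = 21.371602 × 2048/28 = 1563.1800. Nearest integer: k = 1563.
Reconstructed level: -14 + 1563 × 28/2048 V = 7.369140625 V.
e = 7.371602 − (7.369140625) = +2.46 mV.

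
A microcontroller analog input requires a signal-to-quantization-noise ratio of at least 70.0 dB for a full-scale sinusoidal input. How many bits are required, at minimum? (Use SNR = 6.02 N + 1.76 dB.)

12 bits

6.02 N + 1.76 ≥ 70.0 gives N ≥ 11.336, so the minimum integer is 12.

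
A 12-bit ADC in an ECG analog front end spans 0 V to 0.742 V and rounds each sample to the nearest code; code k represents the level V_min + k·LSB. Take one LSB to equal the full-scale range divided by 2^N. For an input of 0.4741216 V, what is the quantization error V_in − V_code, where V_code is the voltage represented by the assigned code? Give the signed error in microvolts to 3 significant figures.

+45.9 µV

Span = 0.742 V. LSB = 0.742 V / 2^12 ≈ 181.2 µV.
(V_in − V_min)/LSB = (0.4741216 − (0)) × 4096/0.742 = 2617.2535 → nearest code k = 2617.
Reconstructed level: 0 + 2617 × 0.742/4096 V = 0.4740756836 V.
Error = V_in − V_code = 0.4741216 − (0.4740756836) = +45.9 µV.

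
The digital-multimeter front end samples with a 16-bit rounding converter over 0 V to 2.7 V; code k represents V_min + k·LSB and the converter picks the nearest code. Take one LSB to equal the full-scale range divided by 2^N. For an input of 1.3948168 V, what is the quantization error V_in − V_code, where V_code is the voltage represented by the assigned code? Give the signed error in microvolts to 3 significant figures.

Full-scale range = 2.7 V. LSB = 2.7 V / 2^16 ≈ 41.20 µV.
(1.3948168 − (0)) / LSB = 1.3948168 × 65536/2.7 = 33855.8199. Nearest integer: k = 33856.
Reconstructed level: 0 + 33856 × 2.7/65536 V = 1.3948242188 V.
V_in − V_code = 1.3948168 − (1.3948242188) = −7.42 µV.

−7.42 µV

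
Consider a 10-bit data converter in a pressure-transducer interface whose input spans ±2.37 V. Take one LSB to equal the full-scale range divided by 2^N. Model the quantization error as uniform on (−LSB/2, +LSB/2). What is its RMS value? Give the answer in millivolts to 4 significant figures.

The full-scale span is 2.37 − (-2.37) = 4.74 V.
LSB = 4.74 V / 2^10 = 4.62891 mV.
σ_q = LSB/√12 = 4.62891 mV/3.4641 = 1.336 mV.

1.336 mV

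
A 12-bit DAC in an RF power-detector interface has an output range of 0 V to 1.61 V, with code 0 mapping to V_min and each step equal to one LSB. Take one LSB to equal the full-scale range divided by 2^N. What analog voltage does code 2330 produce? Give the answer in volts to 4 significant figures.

0.9158 V

Range is 1.61 V. LSB = 1.61 V / 2^12.
V_out = V_min + code × LSB = 0 V + 2330 × 1.61 V / 4096
      = 0 + 0.915845 = 0.915845 V.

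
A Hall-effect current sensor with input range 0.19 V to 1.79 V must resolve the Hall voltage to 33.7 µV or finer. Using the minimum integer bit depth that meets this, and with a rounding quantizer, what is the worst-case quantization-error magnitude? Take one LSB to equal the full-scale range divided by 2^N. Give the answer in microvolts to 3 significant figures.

Range = 1.79 − (0.19) = 1.6 V.
Levels needed ≥ 1.6/33.7 µV = 47480. 2^16 = 65536 suffices, so N_min = 16.
One LSB is 1.6 V / 65536 = 24.414 µV.
Max error for round-to-nearest is LSB/2 = 12.2 µV.

12.2 µV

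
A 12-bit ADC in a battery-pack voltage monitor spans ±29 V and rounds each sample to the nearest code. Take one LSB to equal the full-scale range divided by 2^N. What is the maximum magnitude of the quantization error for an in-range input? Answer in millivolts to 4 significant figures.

Full-scale range = 29 V − (-29 V) = 58 V.
LSB = 58 V / 2^12 = 14.1602 mV.
|e|_max = LSB/2 = 7.080 mV.

7.080 mV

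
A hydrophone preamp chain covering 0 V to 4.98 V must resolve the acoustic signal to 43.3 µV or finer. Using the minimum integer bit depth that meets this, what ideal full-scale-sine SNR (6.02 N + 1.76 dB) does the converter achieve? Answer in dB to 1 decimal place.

104.1 dB

Range is 4.98 V.
Required number of levels: 4.98/43.3 µV = 115010; smallest N with 2^N ≥ that is 17.
SNR = 6.02 × 17 + 1.76 = 104.10 dB.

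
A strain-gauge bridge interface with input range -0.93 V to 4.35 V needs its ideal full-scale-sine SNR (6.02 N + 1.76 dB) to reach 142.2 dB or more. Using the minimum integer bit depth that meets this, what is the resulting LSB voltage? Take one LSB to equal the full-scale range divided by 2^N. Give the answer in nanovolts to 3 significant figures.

Span: 4.35 V − (-0.93 V) = 5.28 V.
Required N = ⌈(142.2 − 1.76)/6.02⌉ = ⌈23.329⌉ = 24.
LSB = 5.28 V / 2^24 = 315 nV.

315 nV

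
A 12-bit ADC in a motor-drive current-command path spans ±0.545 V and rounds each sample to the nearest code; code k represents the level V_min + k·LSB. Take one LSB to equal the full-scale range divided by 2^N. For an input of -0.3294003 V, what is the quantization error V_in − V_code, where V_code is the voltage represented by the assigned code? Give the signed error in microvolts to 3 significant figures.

+47.9 µV

The full-scale span is 0.545 − (-0.545) = 1.09 V. LSB = 1.09 V / 2^12 ≈ 266.1 µV.
(-0.3294003 − (-0.545)) / LSB = 0.2155997 × 4096/1.09 = 810.1802. Nearest integer: k = 810.
Reconstructed level: -0.545 + 810 × 1.09/4096 V = -0.3294482422 V.
Error = V_in − V_code = -0.3294003 − (-0.3294482422) = +47.9 µV.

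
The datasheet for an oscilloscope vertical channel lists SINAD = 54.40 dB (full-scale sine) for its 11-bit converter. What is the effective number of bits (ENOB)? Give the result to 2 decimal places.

ENOB = (SINAD − 1.76) / 6.02 = (54.40 − 1.76) / 6.02 = 52.64 / 6.02 = 8.7442.

8.74 bits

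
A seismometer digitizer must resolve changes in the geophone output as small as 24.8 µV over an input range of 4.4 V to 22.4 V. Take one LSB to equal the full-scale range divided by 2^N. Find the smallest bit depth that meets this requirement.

20 bits

The full-scale span is 22.4 − (4.4) = 18 V.
Levels needed ≥ 18/24.8 µV = 725800. 2^20 = 1048576 suffices, so N_min = 20.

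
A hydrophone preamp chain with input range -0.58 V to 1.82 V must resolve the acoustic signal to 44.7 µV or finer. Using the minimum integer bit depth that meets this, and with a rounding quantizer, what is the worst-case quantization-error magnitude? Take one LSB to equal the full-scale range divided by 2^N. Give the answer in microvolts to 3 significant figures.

18.3 µV

Span: 1.82 V − (-0.58 V) = 2.4 V.
Levels needed ≥ 2.4/44.7 µV = 53690. 2^16 = 65536 suffices, so N_min = 16.
One LSB is 2.4 V / 65536 = 36.621 µV.
Max error for round-to-nearest is LSB/2 = 18.3 µV.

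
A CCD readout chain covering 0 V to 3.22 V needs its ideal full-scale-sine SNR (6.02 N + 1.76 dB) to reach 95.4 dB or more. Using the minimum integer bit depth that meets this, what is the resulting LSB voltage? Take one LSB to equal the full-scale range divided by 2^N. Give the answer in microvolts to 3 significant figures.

49.1 µV

Range is 3.22 V.
Required N = ⌈(95.4 − 1.76)/6.02⌉ = ⌈15.555⌉ = 16.
LSB = 3.22 V / 2^16 = 49.1 µV.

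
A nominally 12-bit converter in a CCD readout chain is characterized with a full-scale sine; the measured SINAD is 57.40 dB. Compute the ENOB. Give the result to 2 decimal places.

Inverting SNR = 6.02 N + 1.76: N_eff = (57.40 − 1.76)/6.02 = 9.2425.

9.24 bits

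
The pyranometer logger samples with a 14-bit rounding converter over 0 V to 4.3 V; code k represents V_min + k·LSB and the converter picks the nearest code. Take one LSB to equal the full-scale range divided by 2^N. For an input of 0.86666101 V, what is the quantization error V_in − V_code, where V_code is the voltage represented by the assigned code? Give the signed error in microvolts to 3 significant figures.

+47.2 µV

V_FS = 4.3 V. LSB = 4.3 V / 2^14 ≈ 262.5 µV.
(V_in − V_min)/LSB = (0.86666101 − (0)) × 16384/4.3 = 3302.1800 → nearest code k = 3302.
V_code = V_min + k × range/2^14 = 0 + 3302 × 4.3/16384 = 0.86661376953 V.
V_in − V_code = 0.86666101 − (0.86661376953) = +47.2 µV.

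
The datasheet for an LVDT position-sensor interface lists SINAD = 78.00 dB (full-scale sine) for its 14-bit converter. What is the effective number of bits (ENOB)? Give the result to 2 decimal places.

Inverting SNR = 6.02 N + 1.76: N_eff = (78.00 − 1.76)/6.02 = 12.6645.

12.66 bits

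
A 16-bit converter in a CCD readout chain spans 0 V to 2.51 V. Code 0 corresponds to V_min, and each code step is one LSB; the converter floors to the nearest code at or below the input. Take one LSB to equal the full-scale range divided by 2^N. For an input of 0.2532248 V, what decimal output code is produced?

6611

Full-scale range = 2.51 V. LSB = 2.51 V / 2^16 ≈ 38.30 µV.
V_in − V_min = 0.2532248 − (0) = 0.2532248 V.
Divide by LSB: 0.2532248 × 65536/2.51 = 6611.6894.
Truncating gives code 6611.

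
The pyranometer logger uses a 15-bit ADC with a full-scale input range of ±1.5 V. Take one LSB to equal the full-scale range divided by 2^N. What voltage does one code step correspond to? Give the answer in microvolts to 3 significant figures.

91.6 µV

Range = 1.5 − (-1.5) = 3 V.
2^15 = 32768 levels.
LSB = 3 V ÷ 2^15 = 3/32768 V = 91.6 µV.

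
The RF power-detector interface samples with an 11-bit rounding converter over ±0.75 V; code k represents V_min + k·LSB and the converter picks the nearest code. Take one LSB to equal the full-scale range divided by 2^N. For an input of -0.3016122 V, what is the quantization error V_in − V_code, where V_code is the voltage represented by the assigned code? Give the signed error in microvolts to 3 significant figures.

+146 µV

Span: 0.75 V − (-0.75 V) = 1.5 V. LSB = 1.5 V / 2^11 ≈ 0.7324 mV.
(V_in − V_min)/LSB = (-0.3016122 − (-0.75)) × 2048/1.5 = 612.1988 → nearest code k = 612.
V_code = V_min + k × range/2^11 = -0.75 + 612 × 1.5/2048 = -0.3017578125 V.
V_in − V_code = -0.3016122 − (-0.3017578125) = +146 µV.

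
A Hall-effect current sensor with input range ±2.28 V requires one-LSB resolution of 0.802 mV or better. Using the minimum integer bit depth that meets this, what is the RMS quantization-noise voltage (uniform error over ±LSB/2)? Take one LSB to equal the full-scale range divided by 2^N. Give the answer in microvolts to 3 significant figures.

161 µV

Span: 2.28 V − (-2.28 V) = 4.56 V.
Levels needed ≥ 4.56/0.802 mV = 5686. 2^13 = 8192 suffices, so N_min = 13.
One LSB is 4.56 V / 8192 = 0.55664 mV.
RMS noise = LSB/√12 = 161 µV.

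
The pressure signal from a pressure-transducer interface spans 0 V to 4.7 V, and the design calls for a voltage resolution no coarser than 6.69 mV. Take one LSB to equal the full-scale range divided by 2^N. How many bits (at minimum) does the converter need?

10 bits

V_FS = 4.7 V.
Levels needed ≥ 4.7/6.69 mV = 702.5. 2^10 = 1024 suffices, so N_min = 10.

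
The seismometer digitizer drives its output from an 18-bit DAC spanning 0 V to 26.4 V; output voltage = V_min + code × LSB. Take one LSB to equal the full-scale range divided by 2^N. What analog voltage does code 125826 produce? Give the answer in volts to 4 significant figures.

V_FS = 26.4 V. LSB = 26.4 V / 2^18.
V_out = V_min + code × LSB = 0 V + 125826 × 26.4 V / 262144
      = 0 V + 12.6717 V = 12.6717 V.

12.67 V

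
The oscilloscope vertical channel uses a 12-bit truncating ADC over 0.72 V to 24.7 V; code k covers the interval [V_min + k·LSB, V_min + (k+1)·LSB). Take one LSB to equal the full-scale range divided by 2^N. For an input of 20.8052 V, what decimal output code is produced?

3430

Full-scale range = 24.7 V − (0.72 V) = 23.98 V. LSB = 23.98 V / 2^12 ≈ 5.854 mV.
(V_in − V_min) × 2^12/range = (20.8052 − (0.72)) × 4096/23.98 = 3430.733.
Floor → code = 3430.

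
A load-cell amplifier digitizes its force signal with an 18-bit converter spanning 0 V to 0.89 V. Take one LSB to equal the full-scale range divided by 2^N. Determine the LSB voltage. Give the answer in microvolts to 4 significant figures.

Range is 0.89 V.
Number of codes = 2^18 = 262144.
One LSB is 0.89 V / 262144 = 3.395 µV.

3.395 µV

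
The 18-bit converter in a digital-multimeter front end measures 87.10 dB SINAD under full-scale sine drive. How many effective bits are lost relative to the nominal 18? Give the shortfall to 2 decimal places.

3.82 bits

Effective bits = (87.10 − 1.76)/6.02 = 14.1761.
18 − 14.1761 = 3.82 bits below nominal.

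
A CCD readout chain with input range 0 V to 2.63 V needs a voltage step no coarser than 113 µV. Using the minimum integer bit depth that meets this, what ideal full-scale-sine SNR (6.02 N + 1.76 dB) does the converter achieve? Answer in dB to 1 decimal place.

92.1 dB

V_FS = 2.63 V.
Required number of levels: 2.63/113 µV = 23274; smallest N with 2^N ≥ that is 15.
SNR = 6.02 × 15 + 1.76 = 92.06 dB.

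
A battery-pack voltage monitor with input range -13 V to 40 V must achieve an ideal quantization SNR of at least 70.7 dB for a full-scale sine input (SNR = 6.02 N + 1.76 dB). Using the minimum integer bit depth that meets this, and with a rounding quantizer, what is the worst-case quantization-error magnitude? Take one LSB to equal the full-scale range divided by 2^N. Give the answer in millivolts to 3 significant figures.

6.47 mV

Span: 40 V − (-13 V) = 53 V.
Solving 6.02 N ≥ 70.7 − 1.76: N ≥ 11.452. Round up → N = 12.
LSB = 53 V ÷ 2^12 = 53/4096 V = 12.939 mV.
Max error for round-to-nearest is LSB/2 = 6.47 mV.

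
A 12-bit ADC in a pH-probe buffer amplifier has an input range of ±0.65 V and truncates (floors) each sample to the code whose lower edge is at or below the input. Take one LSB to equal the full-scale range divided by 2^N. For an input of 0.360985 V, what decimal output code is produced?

Span: 0.65 V − (-0.65 V) = 1.3 V. LSB = 1.3 V / 2^12 ≈ 317.4 µV.
(V_in − V_min) × 2^12/range = (0.360985 − (-0.65)) × 4096/1.3 = 3185.380.
Floor → code = 3185.

3185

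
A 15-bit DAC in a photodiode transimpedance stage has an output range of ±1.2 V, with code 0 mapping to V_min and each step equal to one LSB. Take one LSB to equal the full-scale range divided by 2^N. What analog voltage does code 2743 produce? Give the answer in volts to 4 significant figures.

-0.9991 V

Range = 1.2 − (-1.2) = 2.4 V. LSB = 2.4 V / 2^15.
Output = V_min + (2743/32768) × range = -1.2 + 0.0837097 × 2.4 V
      = -1.2 V + 0.200903 V = -0.999097 V.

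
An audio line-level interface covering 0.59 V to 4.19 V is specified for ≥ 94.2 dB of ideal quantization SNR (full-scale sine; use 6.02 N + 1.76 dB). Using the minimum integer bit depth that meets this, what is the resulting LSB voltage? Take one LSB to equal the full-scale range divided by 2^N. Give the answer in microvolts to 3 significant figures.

54.9 µV

Span: 4.19 V − (0.59 V) = 3.6 V.
6.02 N + 1.76 ≥ 94.2 gives N ≥ 15.355, so the minimum integer is 16.
LSB = 3.6 V / 2^16 = 54.9 µV.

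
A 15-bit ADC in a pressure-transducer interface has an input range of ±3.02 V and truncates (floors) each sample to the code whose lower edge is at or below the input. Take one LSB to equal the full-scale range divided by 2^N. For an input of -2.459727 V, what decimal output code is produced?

Span: 3.02 V − (-3.02 V) = 6.04 V. LSB = 6.04 V / 2^15 ≈ 184.3 µV.
V_in − V_min = -2.459727 − (-3.02) = 0.560273 V.
Divide by LSB: 0.560273 × 32768/6.04 = 3039.5738.
Truncating gives code 3039.

3039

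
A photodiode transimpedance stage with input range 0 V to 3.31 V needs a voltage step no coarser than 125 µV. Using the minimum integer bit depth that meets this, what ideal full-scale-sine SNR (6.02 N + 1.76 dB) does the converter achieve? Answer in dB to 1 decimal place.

92.1 dB

Full-scale range = 3.31 V.
Need 2^N ≥ 3.31 V / 125 µV = 26480 → N_min = 15.
SNR = 6.02 × 15 + 1.76 = 92.06 dB.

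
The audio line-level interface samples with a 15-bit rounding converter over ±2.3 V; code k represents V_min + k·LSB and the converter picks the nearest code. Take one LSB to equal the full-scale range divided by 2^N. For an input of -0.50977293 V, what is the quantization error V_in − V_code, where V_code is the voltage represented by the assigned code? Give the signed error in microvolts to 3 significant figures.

Span: 2.3 V − (-2.3 V) = 4.6 V. LSB = 4.6 V / 2^15 ≈ 140.4 µV.
(-0.50977293 − (-2.3)) / LSB = 1.79022707 × 32768/4.6 = 12752.6436. Nearest integer: k = 12753.
V_code = V_min + k × range/2^15 = -2.3 + 12753 × 4.6/32768 = -0.50972290039 V.
Error = V_in − V_code = -0.50977293 − (-0.50972290039) = −50.0 µV.

−50.0 µV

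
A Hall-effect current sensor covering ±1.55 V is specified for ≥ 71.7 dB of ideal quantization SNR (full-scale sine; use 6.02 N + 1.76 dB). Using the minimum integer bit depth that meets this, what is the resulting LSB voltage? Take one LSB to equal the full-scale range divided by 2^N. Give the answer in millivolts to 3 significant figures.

0.757 mV

Range = 1.55 − (-1.55) = 3.1 V.
N ≥ (71.7 − 1.76)/6.02 = 11.618 → N_min = 12.
Step size = 3.1/4096 V = 0.757 mV.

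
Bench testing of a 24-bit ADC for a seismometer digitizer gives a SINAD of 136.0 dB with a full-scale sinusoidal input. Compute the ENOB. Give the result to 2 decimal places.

22.30 bits

ENOB = (136.0 − 1.76)/6.02 = 22.2990 bits.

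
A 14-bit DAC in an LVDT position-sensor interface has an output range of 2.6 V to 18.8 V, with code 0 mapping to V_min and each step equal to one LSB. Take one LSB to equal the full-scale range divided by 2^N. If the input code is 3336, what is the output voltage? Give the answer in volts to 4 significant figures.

The full-scale span is 18.8 − (2.6) = 16.2 V. LSB = 16.2 V / 2^14.
V_out = V_min + code × LSB = 2.6 V + 3336 × 16.2 V / 16384
      = 2.6 V + 3.29854 V = 5.89854 V.

5.899 V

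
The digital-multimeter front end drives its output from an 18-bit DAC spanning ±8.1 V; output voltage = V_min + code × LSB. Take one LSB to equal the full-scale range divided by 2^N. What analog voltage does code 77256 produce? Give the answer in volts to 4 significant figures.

-3.326 V

The full-scale span is 8.1 − (-8.1) = 16.2 V. LSB = 16.2 V / 2^18.
V_out = -8.1 + 77256 × (16.2/262144) V
      = -8.1 + 4.77427 = -3.32573 V.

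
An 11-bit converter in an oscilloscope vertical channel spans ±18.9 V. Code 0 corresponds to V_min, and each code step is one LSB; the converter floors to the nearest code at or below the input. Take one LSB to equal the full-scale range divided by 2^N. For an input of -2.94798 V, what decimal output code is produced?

864

The full-scale span is 18.9 − (-18.9) = 37.8 V. LSB = 37.8 V / 2^11 ≈ 18.46 mV.
(V_in − V_min) × 2^11/range = (-2.94798 − (-18.9)) × 2048/37.8 = 864.279.
Floor → code = 864.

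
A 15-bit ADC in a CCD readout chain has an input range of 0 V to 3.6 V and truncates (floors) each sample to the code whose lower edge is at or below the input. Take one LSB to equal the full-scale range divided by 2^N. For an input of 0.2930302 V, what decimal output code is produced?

2667

Range is 3.6 V. LSB = 3.6 V / 2^15 ≈ 109.9 µV.
V_in − V_min = 0.2930302 − (0) = 0.2930302 V.
Divide by LSB: 0.2930302 × 32768/3.6 = 2667.2260.
Truncating gives code 2667.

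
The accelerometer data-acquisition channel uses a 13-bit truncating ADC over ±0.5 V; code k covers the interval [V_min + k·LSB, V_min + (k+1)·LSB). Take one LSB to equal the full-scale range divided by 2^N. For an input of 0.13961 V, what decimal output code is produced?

5239

Range = 0.5 − (-0.5) = 1 V. LSB = 1 V / 2^13 ≈ 122.1 µV.
V_in − V_min = 0.13961 − (-0.5) = 0.63961 V.
Divide by LSB: 0.63961 × 8192/1 = 5239.6851.
Truncating gives code 5239.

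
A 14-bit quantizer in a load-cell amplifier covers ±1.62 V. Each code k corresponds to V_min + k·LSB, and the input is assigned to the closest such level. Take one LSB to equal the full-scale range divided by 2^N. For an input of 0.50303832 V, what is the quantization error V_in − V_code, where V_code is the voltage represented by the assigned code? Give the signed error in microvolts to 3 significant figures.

−47.6 µV

Full-scale range = 1.62 V − (-1.62 V) = 3.24 V. LSB = 3.24 V / 2^14 ≈ 197.8 µV.
(0.50303832 − (-1.62)) / LSB = 2.12303832 × 16384/3.24 = 10735.7592. Nearest integer: k = 10736.
V_code = -1.62 + (10736/16384) × 3.24 = 0.50308593750 V.
Error = V_in − V_code = 0.50303832 − (0.50308593750) = −47.6 µV.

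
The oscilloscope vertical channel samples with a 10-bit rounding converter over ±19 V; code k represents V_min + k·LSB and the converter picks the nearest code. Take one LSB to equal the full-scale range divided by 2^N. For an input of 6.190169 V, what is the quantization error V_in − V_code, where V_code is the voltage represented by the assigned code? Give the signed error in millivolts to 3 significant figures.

−7.10 mV

Range = 19 − (-19) = 38 V. LSB = 38 V / 2^10 ≈ 37.11 mV.
Position in LSBs: (6.190169 − (-19)) × 1024/38 = 678.8088; rounding gives k = 679.
V_code = -19 + (679/1024) × 38 = 6.197265625 V.
e = 6.190169 − (6.197265625) = −7.10 mV.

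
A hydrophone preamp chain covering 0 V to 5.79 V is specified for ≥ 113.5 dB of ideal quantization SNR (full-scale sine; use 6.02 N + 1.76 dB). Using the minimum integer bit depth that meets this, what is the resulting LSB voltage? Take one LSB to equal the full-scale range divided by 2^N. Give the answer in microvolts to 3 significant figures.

11.0 µV

Range is 5.79 V.
Required N = ⌈(113.5 − 1.76)/6.02⌉ = ⌈18.561⌉ = 19.
LSB = 5.79 V / 2^19 = 11.0 µV.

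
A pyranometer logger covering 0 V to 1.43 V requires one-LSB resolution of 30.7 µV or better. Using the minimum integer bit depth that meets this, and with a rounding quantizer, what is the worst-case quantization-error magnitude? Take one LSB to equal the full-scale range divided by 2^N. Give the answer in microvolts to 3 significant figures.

V_FS = 1.43 V.
Levels needed ≥ 1.43/30.7 µV = 46580. 2^16 = 65536 suffices, so N_min = 16.
One LSB is 1.43 V / 65536 = 21.820 µV.
|e|_max = LSB/2 = 10.9 µV.

10.9 µV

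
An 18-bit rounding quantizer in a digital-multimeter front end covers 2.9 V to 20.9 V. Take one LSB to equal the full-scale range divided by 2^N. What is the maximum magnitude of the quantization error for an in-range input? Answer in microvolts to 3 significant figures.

The full-scale span is 20.9 − (2.9) = 18 V.
One LSB is 18 V / 262144 = 68.665 µV.
|e|_max = LSB/2 = 34.3 µV.

34.3 µV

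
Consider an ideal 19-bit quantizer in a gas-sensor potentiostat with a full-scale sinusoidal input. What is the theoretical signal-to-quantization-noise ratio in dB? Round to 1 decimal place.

116.1 dB

SNR = 6.02·19 + 1.76 = 116.14 dB.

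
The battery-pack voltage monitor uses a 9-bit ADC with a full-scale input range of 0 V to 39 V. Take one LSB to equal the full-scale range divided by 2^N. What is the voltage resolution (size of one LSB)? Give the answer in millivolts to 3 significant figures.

76.2 mV

V_FS = 39 V.
2^9 = 512 levels.
LSB = 39 V ÷ 2^9 = 39/512 V = 76.2 mV.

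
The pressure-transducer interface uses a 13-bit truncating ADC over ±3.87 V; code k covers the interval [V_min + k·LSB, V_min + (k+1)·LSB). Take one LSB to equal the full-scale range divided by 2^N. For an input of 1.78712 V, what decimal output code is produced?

5987

Range = 3.87 − (-3.87) = 7.74 V. LSB = 7.74 V / 2^13 ≈ 0.9448 mV.
code = ⌊(V_in − V_min)/LSB⌋ = ⌊(V_in − V_min) × 2^13 / range⌋
     = ⌊(1.78712 − (-3.87)) × 8192 / 7.74⌋ = ⌊5.65712 × 8192/7.74⌋
     = ⌊5987.484⌋ = 5987.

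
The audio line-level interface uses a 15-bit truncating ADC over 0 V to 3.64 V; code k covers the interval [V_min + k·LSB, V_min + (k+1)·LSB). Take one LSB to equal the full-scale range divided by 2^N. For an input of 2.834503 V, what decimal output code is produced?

25516

Range is 3.64 V. LSB = 3.64 V / 2^15 ≈ 111.1 µV.
code = ⌊(V_in − V_min)/LSB⌋ = ⌊(V_in − V_min) × 2^15 / range⌋
     = ⌊(2.834503 − (0)) × 32768 / 3.64⌋ = ⌊2.834503 × 32768/3.64⌋
     = ⌊25516.757⌋ = 25516.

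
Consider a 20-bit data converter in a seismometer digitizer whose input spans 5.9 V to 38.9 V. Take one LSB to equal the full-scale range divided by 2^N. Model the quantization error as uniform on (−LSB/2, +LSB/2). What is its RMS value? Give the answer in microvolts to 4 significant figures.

9.085 µV

Full-scale range = 38.9 V − (5.9 V) = 33 V.
One LSB is 33 V / 1048576 = 31.4713 µV.
σ_q = LSB/√12 = 31.4713 µV/3.4641 = 9.085 µV.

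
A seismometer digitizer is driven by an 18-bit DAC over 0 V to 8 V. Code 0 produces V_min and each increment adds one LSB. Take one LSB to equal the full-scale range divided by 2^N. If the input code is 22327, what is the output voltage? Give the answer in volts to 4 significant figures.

0.6814 V

Span = 8 V. LSB = 8 V / 2^18.
V_out = 0 + 22327 × (8/262144) V
      = 0 + 0.681366 = 0.681366 V.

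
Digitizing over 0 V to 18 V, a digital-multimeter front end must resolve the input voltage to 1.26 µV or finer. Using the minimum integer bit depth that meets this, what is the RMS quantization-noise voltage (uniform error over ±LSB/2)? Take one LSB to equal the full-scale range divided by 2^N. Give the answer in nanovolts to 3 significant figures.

310 nV

Span = 18 V.
Levels needed ≥ 18/1.26 µV = 1.429e7. 2^24 = 16777216 suffices, so N_min = 24.
Step size = 18/16777216 V = 1.0729 µV.
V_rms = LSB/√12 = 310 nV.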